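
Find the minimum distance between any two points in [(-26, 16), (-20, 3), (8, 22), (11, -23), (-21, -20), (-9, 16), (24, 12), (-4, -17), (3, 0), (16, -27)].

Computing all pairwise distances among 10 points:

d((-26, 16), (-20, 3)) = 14.3178
d((-26, 16), (8, 22)) = 34.5254
d((-26, 16), (11, -23)) = 53.7587
d((-26, 16), (-21, -20)) = 36.3456
d((-26, 16), (-9, 16)) = 17.0
d((-26, 16), (24, 12)) = 50.1597
d((-26, 16), (-4, -17)) = 39.6611
d((-26, 16), (3, 0)) = 33.121
d((-26, 16), (16, -27)) = 60.1082
d((-20, 3), (8, 22)) = 33.8378
d((-20, 3), (11, -23)) = 40.4599
d((-20, 3), (-21, -20)) = 23.0217
d((-20, 3), (-9, 16)) = 17.0294
d((-20, 3), (24, 12)) = 44.911
d((-20, 3), (-4, -17)) = 25.6125
d((-20, 3), (3, 0)) = 23.1948
d((-20, 3), (16, -27)) = 46.8615
d((8, 22), (11, -23)) = 45.0999
d((8, 22), (-21, -20)) = 51.0392
d((8, 22), (-9, 16)) = 18.0278
d((8, 22), (24, 12)) = 18.868
d((8, 22), (-4, -17)) = 40.8044
d((8, 22), (3, 0)) = 22.561
d((8, 22), (16, -27)) = 49.6488
d((11, -23), (-21, -20)) = 32.1403
d((11, -23), (-9, 16)) = 43.8292
d((11, -23), (24, 12)) = 37.3363
d((11, -23), (-4, -17)) = 16.1555
d((11, -23), (3, 0)) = 24.3516
d((11, -23), (16, -27)) = 6.4031 <-- minimum
d((-21, -20), (-9, 16)) = 37.9473
d((-21, -20), (24, 12)) = 55.2178
d((-21, -20), (-4, -17)) = 17.2627
d((-21, -20), (3, 0)) = 31.241
d((-21, -20), (16, -27)) = 37.6563
d((-9, 16), (24, 12)) = 33.2415
d((-9, 16), (-4, -17)) = 33.3766
d((-9, 16), (3, 0)) = 20.0
d((-9, 16), (16, -27)) = 49.7393
d((24, 12), (-4, -17)) = 40.3113
d((24, 12), (3, 0)) = 24.1868
d((24, 12), (16, -27)) = 39.8121
d((-4, -17), (3, 0)) = 18.3848
d((-4, -17), (16, -27)) = 22.3607
d((3, 0), (16, -27)) = 29.9666

Closest pair: (11, -23) and (16, -27) with distance 6.4031

The closest pair is (11, -23) and (16, -27) with Euclidean distance 6.4031. For 10 points, brute-force pairwise comparison is shown above. For large n, the divide-and-conquer algorithm (sort by x, recurse on halves, check the dividing strip) achieves O(n log n).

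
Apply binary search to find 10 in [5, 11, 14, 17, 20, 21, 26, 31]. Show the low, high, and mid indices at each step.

Binary search for 10 in [5, 11, 14, 17, 20, 21, 26, 31]:

lo=0, hi=7, mid=3, arr[mid]=17 -> 17 > 10, search left half
lo=0, hi=2, mid=1, arr[mid]=11 -> 11 > 10, search left half
lo=0, hi=0, mid=0, arr[mid]=5 -> 5 < 10, search right half
lo=1 > hi=0, target 10 not found

Binary search determines that 10 is not in the array after 3 comparisons. The search space was exhausted without finding the target.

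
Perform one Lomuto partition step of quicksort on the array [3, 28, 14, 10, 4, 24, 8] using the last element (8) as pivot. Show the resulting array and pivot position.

Lomuto partition with pivot = 8:

Initial array: [3, 28, 14, 10, 4, 24, 8]

arr[0]=3 <= 8: swap with position 0, array becomes [3, 28, 14, 10, 4, 24, 8]
arr[1]=28 > 8: no swap
arr[2]=14 > 8: no swap
arr[3]=10 > 8: no swap
arr[4]=4 <= 8: swap with position 1, array becomes [3, 4, 14, 10, 28, 24, 8]
arr[5]=24 > 8: no swap

Place pivot at position 2: [3, 4, 8, 10, 28, 24, 14]
Pivot position: 2

After partitioning with pivot 8, the array becomes [3, 4, 8, 10, 28, 24, 14]. The pivot is placed at index 2. All elements to the left of the pivot are <= 8, and all elements to the right are > 8.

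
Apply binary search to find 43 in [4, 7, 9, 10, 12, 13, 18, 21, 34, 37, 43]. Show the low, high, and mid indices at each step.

Binary search for 43 in [4, 7, 9, 10, 12, 13, 18, 21, 34, 37, 43]:

lo=0, hi=10, mid=5, arr[mid]=13 -> 13 < 43, search right half
lo=6, hi=10, mid=8, arr[mid]=34 -> 34 < 43, search right half
lo=9, hi=10, mid=9, arr[mid]=37 -> 37 < 43, search right half
lo=10, hi=10, mid=10, arr[mid]=43 -> Found target at index 10!

Binary search finds 43 at index 10 after 4 comparisons. The search repeatedly halves the search space by comparing with the middle element.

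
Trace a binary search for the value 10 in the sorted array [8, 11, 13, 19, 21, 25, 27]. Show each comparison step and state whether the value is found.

Binary search for 10 in [8, 11, 13, 19, 21, 25, 27]:

lo=0, hi=6, mid=3, arr[mid]=19 -> 19 > 10, search left half
lo=0, hi=2, mid=1, arr[mid]=11 -> 11 > 10, search left half
lo=0, hi=0, mid=0, arr[mid]=8 -> 8 < 10, search right half
lo=1 > hi=0, target 10 not found

Binary search determines that 10 is not in the array after 3 comparisons. The search space was exhausted without finding the target.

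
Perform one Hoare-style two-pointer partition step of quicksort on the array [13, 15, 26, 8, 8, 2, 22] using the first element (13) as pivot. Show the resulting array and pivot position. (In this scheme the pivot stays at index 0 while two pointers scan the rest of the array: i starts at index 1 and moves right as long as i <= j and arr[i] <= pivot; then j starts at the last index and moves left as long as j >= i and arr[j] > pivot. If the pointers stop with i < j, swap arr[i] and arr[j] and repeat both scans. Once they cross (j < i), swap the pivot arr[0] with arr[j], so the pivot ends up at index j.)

Hoare-style two-pointer partition with pivot = 13:

Initial array: [13, 15, 26, 8, 8, 2, 22]

Pointers start at i = 1, j = 6.
i stops at index 1 (arr[1]=15 > 13), j stops at index 5 (arr[5]=2 <= 13): swap arr[1] and arr[5], array becomes [13, 2, 26, 8, 8, 15, 22]
i stops at index 2 (arr[2]=26 > 13), j stops at index 4 (arr[4]=8 <= 13): swap arr[2] and arr[4], array becomes [13, 2, 8, 8, 26, 15, 22]
i ends at 4, j ends at 3: the pointers have crossed (j < i), so scanning stops.

Swap pivot arr[0] with arr[3] to place pivot at position 3: [8, 2, 8, 13, 26, 15, 22]
Pivot position: 3

After partitioning with pivot 13, the array becomes [8, 2, 8, 13, 26, 15, 22]. The pivot is placed at index 3. All elements to the left of the pivot are <= 13, and all elements to the right are > 13.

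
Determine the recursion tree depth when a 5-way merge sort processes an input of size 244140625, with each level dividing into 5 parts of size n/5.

For divide and conquer with division factor 5:

Problem sizes at each level:
Level 0: 244140625
Level 1: 48828125
Level 2: 9765625
Level 3: 1953125
Level 4: 390625
Level 5: 78125
Level 6: 15625
Level 7: 3125
Level 8: 625
Level 9: 125
Level 10: 25
Level 11: 5
Level 12: 1

The root is level 0 and the size-1 base case is level 12 (the tree spans levels 0 through 12, i.e. 13 levels counting the root), so the depth is the number of divisions: log_5(244140625) = 12

The recursion tree depth is log_5(244140625) = 12. At each level, the problem size is divided by 5, so it takes 12 divisions to reduce to a base case of size 1. The algorithm makes 5 recursive calls at each level.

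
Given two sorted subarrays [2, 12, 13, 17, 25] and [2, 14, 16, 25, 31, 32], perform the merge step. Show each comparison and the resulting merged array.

Merging process:

Compare 2 vs 2: take 2 from left. Merged: [2]
Compare 12 vs 2: take 2 from right. Merged: [2, 2]
Compare 12 vs 14: take 12 from left. Merged: [2, 2, 12]
Compare 13 vs 14: take 13 from left. Merged: [2, 2, 12, 13]
Compare 17 vs 14: take 14 from right. Merged: [2, 2, 12, 13, 14]
Compare 17 vs 16: take 16 from right. Merged: [2, 2, 12, 13, 14, 16]
Compare 17 vs 25: take 17 from left. Merged: [2, 2, 12, 13, 14, 16, 17]
Compare 25 vs 25: take 25 from left. Merged: [2, 2, 12, 13, 14, 16, 17, 25]
Append remaining from right: [25, 31, 32]. Merged: [2, 2, 12, 13, 14, 16, 17, 25, 25, 31, 32]

Final merged array: [2, 2, 12, 13, 14, 16, 17, 25, 25, 31, 32]
Total comparisons: 8

The merged array is [2, 2, 12, 13, 14, 16, 17, 25, 25, 31, 32], requiring 8 comparisons. The merge step runs in O(n) time where n is the total number of elements.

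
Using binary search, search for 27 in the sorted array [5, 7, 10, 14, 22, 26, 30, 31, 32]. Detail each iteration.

Binary search for 27 in [5, 7, 10, 14, 22, 26, 30, 31, 32]:

lo=0, hi=8, mid=4, arr[mid]=22 -> 22 < 27, search right half
lo=5, hi=8, mid=6, arr[mid]=30 -> 30 > 27, search left half
lo=5, hi=5, mid=5, arr[mid]=26 -> 26 < 27, search right half
lo=6 > hi=5, target 27 not found

Binary search determines that 27 is not in the array after 3 comparisons. The search space was exhausted without finding the target.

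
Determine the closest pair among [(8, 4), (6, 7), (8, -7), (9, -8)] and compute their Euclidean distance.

Computing all pairwise distances among 4 points:

d((8, 4), (6, 7)) = 3.6056
d((8, 4), (8, -7)) = 11.0
d((8, 4), (9, -8)) = 12.0416
d((6, 7), (8, -7)) = 14.1421
d((6, 7), (9, -8)) = 15.2971
d((8, -7), (9, -8)) = 1.4142 <-- minimum

Closest pair: (8, -7) and (9, -8) with distance 1.4142

The closest pair is (8, -7) and (9, -8) with Euclidean distance 1.4142. For 4 points, brute-force pairwise comparison is shown above. For large n, the divide-and-conquer algorithm (sort by x, recurse on halves, check the dividing strip) achieves O(n log n).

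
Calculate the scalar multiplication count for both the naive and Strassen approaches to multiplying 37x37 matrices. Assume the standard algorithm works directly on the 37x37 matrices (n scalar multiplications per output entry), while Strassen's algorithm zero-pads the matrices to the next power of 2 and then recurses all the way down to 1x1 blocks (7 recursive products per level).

Matrix multiplication for 37x37 matrices:

Strassen's algorithm requires power-of-2 dimensions. Pad 37x37 to 64x64 (next power of 2).

Standard algorithm: 37^3 = 50653 multiplications
Strassen's algorithm: 7^(log2(64)) = 7^6 = 117649 multiplications
Difference: 50653 - 117649 = -66996 (Strassen uses MORE here due to padding overhead — for small or just-over-power-of-2 n, padding can outweigh the per-level savings)

Standard: 50653 multiplications (37^3). Strassen: 117649 multiplications (7^6, after padding to 64x64). Strassen reduces 8 recursive multiplications to 7 at each level.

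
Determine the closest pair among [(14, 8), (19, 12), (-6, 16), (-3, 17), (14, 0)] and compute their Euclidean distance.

Computing all pairwise distances among 5 points:

d((14, 8), (19, 12)) = 6.4031
d((14, 8), (-6, 16)) = 21.5407
d((14, 8), (-3, 17)) = 19.2354
d((14, 8), (14, 0)) = 8.0
d((19, 12), (-6, 16)) = 25.318
d((19, 12), (-3, 17)) = 22.561
d((19, 12), (14, 0)) = 13.0
d((-6, 16), (-3, 17)) = 3.1623 <-- minimum
d((-6, 16), (14, 0)) = 25.6125
d((-3, 17), (14, 0)) = 24.0416

Closest pair: (-6, 16) and (-3, 17) with distance 3.1623

The closest pair is (-6, 16) and (-3, 17) with Euclidean distance 3.1623. For 5 points, brute-force pairwise comparison is shown above. For large n, the divide-and-conquer algorithm (sort by x, recurse on halves, check the dividing strip) achieves O(n log n).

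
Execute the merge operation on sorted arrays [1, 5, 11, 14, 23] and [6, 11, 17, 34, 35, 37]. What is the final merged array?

Merging process:

Compare 1 vs 6: take 1 from left. Merged: [1]
Compare 5 vs 6: take 5 from left. Merged: [1, 5]
Compare 11 vs 6: take 6 from right. Merged: [1, 5, 6]
Compare 11 vs 11: take 11 from left. Merged: [1, 5, 6, 11]
Compare 14 vs 11: take 11 from right. Merged: [1, 5, 6, 11, 11]
Compare 14 vs 17: take 14 from left. Merged: [1, 5, 6, 11, 11, 14]
Compare 23 vs 17: take 17 from right. Merged: [1, 5, 6, 11, 11, 14, 17]
Compare 23 vs 34: take 23 from left. Merged: [1, 5, 6, 11, 11, 14, 17, 23]
Append remaining from right: [34, 35, 37]. Merged: [1, 5, 6, 11, 11, 14, 17, 23, 34, 35, 37]

Final merged array: [1, 5, 6, 11, 11, 14, 17, 23, 34, 35, 37]
Total comparisons: 8

The merged array is [1, 5, 6, 11, 11, 14, 17, 23, 34, 35, 37], requiring 8 comparisons. The merge step runs in O(n) time where n is the total number of elements.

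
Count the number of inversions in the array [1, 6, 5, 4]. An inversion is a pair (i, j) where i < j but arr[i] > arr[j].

Finding inversions in [1, 6, 5, 4]:

(1, 2): arr[1]=6 > arr[2]=5
(1, 3): arr[1]=6 > arr[3]=4
(2, 3): arr[2]=5 > arr[3]=4

Total inversions: 3

The array has 3 inversion(s): (1,2), (1,3), (2,3). Each pair (i,j) satisfies i < j and arr[i] > arr[j].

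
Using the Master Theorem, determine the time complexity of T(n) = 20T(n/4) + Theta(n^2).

Master Theorem for T(n) = 20T(n/4) + O(n^2):

a = 20, b = 4, c = 2
log_b(a) = log_4(20) = 2.1610

Case 1: c = 2 < log_4(20) = 2.1610
T(n) = O(n^(log_4 20))

For T(n) = 20T(n/4) + O(n^2): log_4(20) = 2.1610. This is Case 1 of the Master Theorem (c < log_b(a), work dominated by leaves), giving O(n^(log_4 20)).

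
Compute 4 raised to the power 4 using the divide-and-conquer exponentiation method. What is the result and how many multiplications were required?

Computing 4^4 by squaring (build up from 4^1; each line after the first costs one multiplication):

4^1 = 4
4^2 = (4^1)^2 = 4^2 = 16
4^4 = (4^2)^2 = 16^2 = 256

Result: 256
Multiplications needed: 2 (2 lines after 4^1)

4^4 = 256. Using exponentiation by squaring, this requires 2 multiplications. The key idea: if the exponent is even, square the half-power; if odd, multiply by the base once.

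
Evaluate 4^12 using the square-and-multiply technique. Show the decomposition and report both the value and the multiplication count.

Computing 4^12 by squaring (build up from 4^1; each line after the first costs one multiplication):

4^1 = 4
4^2 = (4^1)^2 = 4^2 = 16
4^3 = 4 * 4^2 = 4 * 16 = 64
4^6 = (4^3)^2 = 64^2 = 4096
4^12 = (4^6)^2 = 4096^2 = 16777216

Result: 16777216
Multiplications needed: 4 (4 lines after 4^1)

4^12 = 16777216. Using exponentiation by squaring, this requires 4 multiplications. The key idea: if the exponent is even, square the half-power; if odd, multiply by the base once.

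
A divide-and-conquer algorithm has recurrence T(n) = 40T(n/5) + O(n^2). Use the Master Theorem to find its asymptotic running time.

Master Theorem for T(n) = 40T(n/5) + O(n^2):

a = 40, b = 5, c = 2
log_b(a) = log_5(40) = 2.2920

Case 1: c = 2 < log_5(40) = 2.2920
T(n) = O(n^(log_5 40))

For T(n) = 40T(n/5) + O(n^2): log_5(40) = 2.2920. This is Case 1 of the Master Theorem (c < log_b(a), work dominated by leaves), giving O(n^(log_5 40)).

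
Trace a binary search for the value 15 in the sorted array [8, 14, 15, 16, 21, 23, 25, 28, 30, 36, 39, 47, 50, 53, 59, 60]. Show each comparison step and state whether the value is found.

Binary search for 15 in [8, 14, 15, 16, 21, 23, 25, 28, 30, 36, 39, 47, 50, 53, 59, 60]:

lo=0, hi=15, mid=7, arr[mid]=28 -> 28 > 15, search left half
lo=0, hi=6, mid=3, arr[mid]=16 -> 16 > 15, search left half
lo=0, hi=2, mid=1, arr[mid]=14 -> 14 < 15, search right half
lo=2, hi=2, mid=2, arr[mid]=15 -> Found target at index 2!

Binary search finds 15 at index 2 after 4 comparisons. The search repeatedly halves the search space by comparing with the middle element.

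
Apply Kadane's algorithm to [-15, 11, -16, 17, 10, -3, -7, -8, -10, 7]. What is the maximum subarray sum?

Using Kadane's algorithm on [-15, 11, -16, 17, 10, -3, -7, -8, -10, 7]:

Scanning through the array:
Position 1 (value 11): max_ending_here = 11, max_so_far = 11
Position 2 (value -16): max_ending_here = -5, max_so_far = 11
Position 3 (value 17): max_ending_here = 17, max_so_far = 17
Position 4 (value 10): max_ending_here = 27, max_so_far = 27
Position 5 (value -3): max_ending_here = 24, max_so_far = 27
Position 6 (value -7): max_ending_here = 17, max_so_far = 27
Position 7 (value -8): max_ending_here = 9, max_so_far = 27
Position 8 (value -10): max_ending_here = -1, max_so_far = 27
Position 9 (value 7): max_ending_here = 7, max_so_far = 27

Maximum subarray: [17, 10]
Maximum sum: 27

The maximum subarray is [17, 10] with sum 27. This subarray runs from index 3 to index 4.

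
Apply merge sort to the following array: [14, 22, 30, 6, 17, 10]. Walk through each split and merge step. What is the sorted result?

Merge sort trace:

Split: [14, 22, 30, 6, 17, 10] -> [14, 22, 30] and [6, 17, 10]
  Split: [14, 22, 30] -> [14] and [22, 30]
    Split: [22, 30] -> [22] and [30]
    Merge: [22] + [30] -> [22, 30]
  Merge: [14] + [22, 30] -> [14, 22, 30]
  Split: [6, 17, 10] -> [6] and [17, 10]
    Split: [17, 10] -> [17] and [10]
    Merge: [17] + [10] -> [10, 17]
  Merge: [6] + [10, 17] -> [6, 10, 17]
Merge: [14, 22, 30] + [6, 10, 17] -> [6, 10, 14, 17, 22, 30]

Final sorted array: [6, 10, 14, 17, 22, 30]

The merge sort proceeds by recursively splitting the array and merging sorted halves.
After all merges, the sorted array is [6, 10, 14, 17, 22, 30].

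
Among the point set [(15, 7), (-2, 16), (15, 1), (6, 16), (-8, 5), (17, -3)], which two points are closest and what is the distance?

Computing all pairwise distances among 6 points:

d((15, 7), (-2, 16)) = 19.2354
d((15, 7), (15, 1)) = 6.0
d((15, 7), (6, 16)) = 12.7279
d((15, 7), (-8, 5)) = 23.0868
d((15, 7), (17, -3)) = 10.198
d((-2, 16), (15, 1)) = 22.6716
d((-2, 16), (6, 16)) = 8.0
d((-2, 16), (-8, 5)) = 12.53
d((-2, 16), (17, -3)) = 26.8701
d((15, 1), (6, 16)) = 17.4929
d((15, 1), (-8, 5)) = 23.3452
d((15, 1), (17, -3)) = 4.4721 <-- minimum
d((6, 16), (-8, 5)) = 17.8045
d((6, 16), (17, -3)) = 21.9545
d((-8, 5), (17, -3)) = 26.2488

Closest pair: (15, 1) and (17, -3) with distance 4.4721

The closest pair is (15, 1) and (17, -3) with Euclidean distance 4.4721. For 6 points, brute-force pairwise comparison is shown above. For large n, the divide-and-conquer algorithm (sort by x, recurse on halves, check the dividing strip) achieves O(n log n).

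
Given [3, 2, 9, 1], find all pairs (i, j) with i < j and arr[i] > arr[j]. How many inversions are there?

Finding inversions in [3, 2, 9, 1]:

(0, 1): arr[0]=3 > arr[1]=2
(0, 3): arr[0]=3 > arr[3]=1
(1, 3): arr[1]=2 > arr[3]=1
(2, 3): arr[2]=9 > arr[3]=1

Total inversions: 4

The array has 4 inversion(s): (0,1), (0,3), (1,3), (2,3). Each pair (i,j) satisfies i < j and arr[i] > arr[j].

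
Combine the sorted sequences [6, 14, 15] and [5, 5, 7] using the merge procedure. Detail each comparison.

Merging process:

Compare 6 vs 5: take 5 from right. Merged: [5]
Compare 6 vs 5: take 5 from right. Merged: [5, 5]
Compare 6 vs 7: take 6 from left. Merged: [5, 5, 6]
Compare 14 vs 7: take 7 from right. Merged: [5, 5, 6, 7]
Append remaining from left: [14, 15]. Merged: [5, 5, 6, 7, 14, 15]

Final merged array: [5, 5, 6, 7, 14, 15]
Total comparisons: 4

The merged array is [5, 5, 6, 7, 14, 15], requiring 4 comparisons. The merge step runs in O(n) time where n is the total number of elements.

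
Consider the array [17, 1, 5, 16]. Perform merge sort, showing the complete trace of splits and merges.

Merge sort trace:

Split: [17, 1, 5, 16] -> [17, 1] and [5, 16]
  Split: [17, 1] -> [17] and [1]
  Merge: [17] + [1] -> [1, 17]
  Split: [5, 16] -> [5] and [16]
  Merge: [5] + [16] -> [5, 16]
Merge: [1, 17] + [5, 16] -> [1, 5, 16, 17]

Final sorted array: [1, 5, 16, 17]

The merge sort proceeds by recursively splitting the array and merging sorted halves.
After all merges, the sorted array is [1, 5, 16, 17].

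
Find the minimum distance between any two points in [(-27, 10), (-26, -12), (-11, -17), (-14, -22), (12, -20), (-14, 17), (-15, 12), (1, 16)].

Computing all pairwise distances among 8 points:

d((-27, 10), (-26, -12)) = 22.0227
d((-27, 10), (-11, -17)) = 31.3847
d((-27, 10), (-14, -22)) = 34.5398
d((-27, 10), (12, -20)) = 49.2037
d((-27, 10), (-14, 17)) = 14.7648
d((-27, 10), (-15, 12)) = 12.1655
d((-27, 10), (1, 16)) = 28.6356
d((-26, -12), (-11, -17)) = 15.8114
d((-26, -12), (-14, -22)) = 15.6205
d((-26, -12), (12, -20)) = 38.833
d((-26, -12), (-14, 17)) = 31.3847
d((-26, -12), (-15, 12)) = 26.4008
d((-26, -12), (1, 16)) = 38.8973
d((-11, -17), (-14, -22)) = 5.831
d((-11, -17), (12, -20)) = 23.1948
d((-11, -17), (-14, 17)) = 34.1321
d((-11, -17), (-15, 12)) = 29.2746
d((-11, -17), (1, 16)) = 35.1141
d((-14, -22), (12, -20)) = 26.0768
d((-14, -22), (-14, 17)) = 39.0
d((-14, -22), (-15, 12)) = 34.0147
d((-14, -22), (1, 16)) = 40.8534
d((12, -20), (-14, 17)) = 45.2217
d((12, -20), (-15, 12)) = 41.8688
d((12, -20), (1, 16)) = 37.6431
d((-14, 17), (-15, 12)) = 5.099 <-- minimum
d((-14, 17), (1, 16)) = 15.0333
d((-15, 12), (1, 16)) = 16.4924

Closest pair: (-14, 17) and (-15, 12) with distance 5.099

The closest pair is (-14, 17) and (-15, 12) with Euclidean distance 5.099. For 8 points, brute-force pairwise comparison is shown above. For large n, the divide-and-conquer algorithm (sort by x, recurse on halves, check the dividing strip) achieves O(n log n).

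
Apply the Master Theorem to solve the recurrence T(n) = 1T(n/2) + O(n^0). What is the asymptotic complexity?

Master Theorem for T(n) = 1T(n/2) + O(n^0):

a = 1, b = 2, c = 0
log_b(a) = log_2(1) = 0.0000

Case 2: c = 0 = log_2(1) = 0.0000
T(n) = O(n^0 log n) = O(log n)

For T(n) = 1T(n/2) + O(n^0): log_2(1) = 0.0000. This is Case 2 of the Master Theorem (c = log_b(a), equal work at all levels), giving O(log n).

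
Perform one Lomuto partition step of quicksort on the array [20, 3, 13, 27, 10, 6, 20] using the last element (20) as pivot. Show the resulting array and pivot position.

Lomuto partition with pivot = 20:

Initial array: [20, 3, 13, 27, 10, 6, 20]

arr[0]=20 <= 20: swap with position 0, array becomes [20, 3, 13, 27, 10, 6, 20]
arr[1]=3 <= 20: swap with position 1, array becomes [20, 3, 13, 27, 10, 6, 20]
arr[2]=13 <= 20: swap with position 2, array becomes [20, 3, 13, 27, 10, 6, 20]
arr[3]=27 > 20: no swap
arr[4]=10 <= 20: swap with position 3, array becomes [20, 3, 13, 10, 27, 6, 20]
arr[5]=6 <= 20: swap with position 4, array becomes [20, 3, 13, 10, 6, 27, 20]

Place pivot at position 5: [20, 3, 13, 10, 6, 20, 27]
Pivot position: 5

After partitioning with pivot 20, the array becomes [20, 3, 13, 10, 6, 20, 27]. The pivot is placed at index 5. All elements to the left of the pivot are <= 20, and all elements to the right are > 20.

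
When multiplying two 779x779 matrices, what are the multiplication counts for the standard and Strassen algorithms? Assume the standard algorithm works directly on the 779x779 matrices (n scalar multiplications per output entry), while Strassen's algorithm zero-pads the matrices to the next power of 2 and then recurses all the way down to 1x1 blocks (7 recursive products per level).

Matrix multiplication for 779x779 matrices:

Strassen's algorithm requires power-of-2 dimensions. Pad 779x779 to 1024x1024 (next power of 2).

Standard algorithm: 779^3 = 472729139 multiplications
Strassen's algorithm: 7^(log2(1024)) = 7^10 = 282475249 multiplications
Savings: 472729139 - 282475249 = 190253890 multiplications

Standard: 472729139 multiplications (779^3). Strassen: 282475249 multiplications (7^10, after padding to 1024x1024). Strassen reduces 8 recursive multiplications to 7 at each level.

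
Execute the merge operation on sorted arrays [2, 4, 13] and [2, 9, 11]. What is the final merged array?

Merging process:

Compare 2 vs 2: take 2 from left. Merged: [2]
Compare 4 vs 2: take 2 from right. Merged: [2, 2]
Compare 4 vs 9: take 4 from left. Merged: [2, 2, 4]
Compare 13 vs 9: take 9 from right. Merged: [2, 2, 4, 9]
Compare 13 vs 11: take 11 from right. Merged: [2, 2, 4, 9, 11]
Append remaining from left: [13]. Merged: [2, 2, 4, 9, 11, 13]

Final merged array: [2, 2, 4, 9, 11, 13]
Total comparisons: 5

The merged array is [2, 2, 4, 9, 11, 13], requiring 5 comparisons. The merge step runs in O(n) time where n is the total number of elements.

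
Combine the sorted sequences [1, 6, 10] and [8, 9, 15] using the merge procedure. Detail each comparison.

Merging process:

Compare 1 vs 8: take 1 from left. Merged: [1]
Compare 6 vs 8: take 6 from left. Merged: [1, 6]
Compare 10 vs 8: take 8 from right. Merged: [1, 6, 8]
Compare 10 vs 9: take 9 from right. Merged: [1, 6, 8, 9]
Compare 10 vs 15: take 10 from left. Merged: [1, 6, 8, 9, 10]
Append remaining from right: [15]. Merged: [1, 6, 8, 9, 10, 15]

Final merged array: [1, 6, 8, 9, 10, 15]
Total comparisons: 5

The merged array is [1, 6, 8, 9, 10, 15], requiring 5 comparisons. The merge step runs in O(n) time where n is the total number of elements.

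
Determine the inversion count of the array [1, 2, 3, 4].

Finding inversions in [1, 2, 3, 4]:


Total inversions: 0

The array has 0 inversions. It is already sorted.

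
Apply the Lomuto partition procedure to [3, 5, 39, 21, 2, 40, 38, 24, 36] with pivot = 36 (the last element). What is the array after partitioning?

Lomuto partition with pivot = 36:

Initial array: [3, 5, 39, 21, 2, 40, 38, 24, 36]

arr[0]=3 <= 36: swap with position 0, array becomes [3, 5, 39, 21, 2, 40, 38, 24, 36]
arr[1]=5 <= 36: swap with position 1, array becomes [3, 5, 39, 21, 2, 40, 38, 24, 36]
arr[2]=39 > 36: no swap
arr[3]=21 <= 36: swap with position 2, array becomes [3, 5, 21, 39, 2, 40, 38, 24, 36]
arr[4]=2 <= 36: swap with position 3, array becomes [3, 5, 21, 2, 39, 40, 38, 24, 36]
arr[5]=40 > 36: no swap
arr[6]=38 > 36: no swap
arr[7]=24 <= 36: swap with position 4, array becomes [3, 5, 21, 2, 24, 40, 38, 39, 36]

Place pivot at position 5: [3, 5, 21, 2, 24, 36, 38, 39, 40]
Pivot position: 5

After partitioning with pivot 36, the array becomes [3, 5, 21, 2, 24, 36, 38, 39, 40]. The pivot is placed at index 5. All elements to the left of the pivot are <= 36, and all elements to the right are > 36.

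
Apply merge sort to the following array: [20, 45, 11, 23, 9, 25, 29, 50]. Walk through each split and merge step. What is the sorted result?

Merge sort trace:

Split: [20, 45, 11, 23, 9, 25, 29, 50] -> [20, 45, 11, 23] and [9, 25, 29, 50]
  Split: [20, 45, 11, 23] -> [20, 45] and [11, 23]
    Split: [20, 45] -> [20] and [45]
    Merge: [20] + [45] -> [20, 45]
    Split: [11, 23] -> [11] and [23]
    Merge: [11] + [23] -> [11, 23]
  Merge: [20, 45] + [11, 23] -> [11, 20, 23, 45]
  Split: [9, 25, 29, 50] -> [9, 25] and [29, 50]
    Split: [9, 25] -> [9] and [25]
    Merge: [9] + [25] -> [9, 25]
    Split: [29, 50] -> [29] and [50]
    Merge: [29] + [50] -> [29, 50]
  Merge: [9, 25] + [29, 50] -> [9, 25, 29, 50]
Merge: [11, 20, 23, 45] + [9, 25, 29, 50] -> [9, 11, 20, 23, 25, 29, 45, 50]

Final sorted array: [9, 11, 20, 23, 25, 29, 45, 50]

The merge sort proceeds by recursively splitting the array and merging sorted halves.
After all merges, the sorted array is [9, 11, 20, 23, 25, 29, 45, 50].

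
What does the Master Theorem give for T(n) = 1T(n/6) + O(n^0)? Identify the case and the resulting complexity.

Master Theorem for T(n) = 1T(n/6) + O(n^0):

a = 1, b = 6, c = 0
log_b(a) = log_6(1) = 0.0000

Case 2: c = 0 = log_6(1) = 0.0000
T(n) = O(n^0 log n) = O(log n)

For T(n) = 1T(n/6) + O(n^0): log_6(1) = 0.0000. This is Case 2 of the Master Theorem (c = log_b(a), equal work at all levels), giving O(log n).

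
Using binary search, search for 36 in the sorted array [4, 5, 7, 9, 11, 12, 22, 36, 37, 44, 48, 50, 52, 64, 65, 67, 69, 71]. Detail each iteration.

Binary search for 36 in [4, 5, 7, 9, 11, 12, 22, 36, 37, 44, 48, 50, 52, 64, 65, 67, 69, 71]:

lo=0, hi=17, mid=8, arr[mid]=37 -> 37 > 36, search left half
lo=0, hi=7, mid=3, arr[mid]=9 -> 9 < 36, search right half
lo=4, hi=7, mid=5, arr[mid]=12 -> 12 < 36, search right half
lo=6, hi=7, mid=6, arr[mid]=22 -> 22 < 36, search right half
lo=7, hi=7, mid=7, arr[mid]=36 -> Found target at index 7!

Binary search finds 36 at index 7 after 5 comparisons. The search repeatedly halves the search space by comparing with the middle element.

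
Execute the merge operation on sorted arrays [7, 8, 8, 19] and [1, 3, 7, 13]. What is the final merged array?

Merging process:

Compare 7 vs 1: take 1 from right. Merged: [1]
Compare 7 vs 3: take 3 from right. Merged: [1, 3]
Compare 7 vs 7: take 7 from left. Merged: [1, 3, 7]
Compare 8 vs 7: take 7 from right. Merged: [1, 3, 7, 7]
Compare 8 vs 13: take 8 from left. Merged: [1, 3, 7, 7, 8]
Compare 8 vs 13: take 8 from left. Merged: [1, 3, 7, 7, 8, 8]
Compare 19 vs 13: take 13 from right. Merged: [1, 3, 7, 7, 8, 8, 13]
Append remaining from left: [19]. Merged: [1, 3, 7, 7, 8, 8, 13, 19]

Final merged array: [1, 3, 7, 7, 8, 8, 13, 19]
Total comparisons: 7

The merged array is [1, 3, 7, 7, 8, 8, 13, 19], requiring 7 comparisons. The merge step runs in O(n) time where n is the total number of elements.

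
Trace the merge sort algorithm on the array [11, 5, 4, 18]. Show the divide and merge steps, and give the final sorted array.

Merge sort trace:

Split: [11, 5, 4, 18] -> [11, 5] and [4, 18]
  Split: [11, 5] -> [11] and [5]
  Merge: [11] + [5] -> [5, 11]
  Split: [4, 18] -> [4] and [18]
  Merge: [4] + [18] -> [4, 18]
Merge: [5, 11] + [4, 18] -> [4, 5, 11, 18]

Final sorted array: [4, 5, 11, 18]

The merge sort proceeds by recursively splitting the array and merging sorted halves.
After all merges, the sorted array is [4, 5, 11, 18].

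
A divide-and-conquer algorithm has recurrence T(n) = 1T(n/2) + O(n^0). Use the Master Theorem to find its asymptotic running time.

Master Theorem for T(n) = 1T(n/2) + O(n^0):

a = 1, b = 2, c = 0
log_b(a) = log_2(1) = 0.0000

Case 2: c = 0 = log_2(1) = 0.0000
T(n) = O(n^0 log n) = O(log n)

For T(n) = 1T(n/2) + O(n^0): log_2(1) = 0.0000. This is Case 2 of the Master Theorem (c = log_b(a), equal work at all levels), giving O(log n).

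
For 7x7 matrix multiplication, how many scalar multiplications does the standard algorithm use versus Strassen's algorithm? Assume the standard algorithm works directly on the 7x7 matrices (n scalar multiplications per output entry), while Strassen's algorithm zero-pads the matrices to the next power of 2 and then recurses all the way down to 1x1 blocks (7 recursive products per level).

Matrix multiplication for 7x7 matrices:

Strassen's algorithm requires power-of-2 dimensions. Pad 7x7 to 8x8 (next power of 2).

Standard algorithm: 7^3 = 343 multiplications
Strassen's algorithm: 7^(log2(8)) = 7^3 = 343 multiplications
Savings: 343 - 343 = 0 multiplications

Standard: 343 multiplications (7^3). Strassen: 343 multiplications (7^3, after padding to 8x8). Strassen reduces 8 recursive multiplications to 7 at each level.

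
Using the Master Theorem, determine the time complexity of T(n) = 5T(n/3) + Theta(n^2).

Master Theorem for T(n) = 5T(n/3) + O(n^2):

a = 5, b = 3, c = 2
log_b(a) = log_3(5) = 1.4650

Case 3: c = 2 > log_3(5) = 1.4650
T(n) = O(n^2) = O(n^2)

For T(n) = 5T(n/3) + O(n^2): log_3(5) = 1.4650. This is Case 3 of the Master Theorem (c > log_b(a), work dominated by root), giving O(n^2).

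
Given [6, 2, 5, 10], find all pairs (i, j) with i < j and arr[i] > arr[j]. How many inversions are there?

Finding inversions in [6, 2, 5, 10]:

(0, 1): arr[0]=6 > arr[1]=2
(0, 2): arr[0]=6 > arr[2]=5

Total inversions: 2

The array has 2 inversion(s): (0,1), (0,2). Each pair (i,j) satisfies i < j and arr[i] > arr[j].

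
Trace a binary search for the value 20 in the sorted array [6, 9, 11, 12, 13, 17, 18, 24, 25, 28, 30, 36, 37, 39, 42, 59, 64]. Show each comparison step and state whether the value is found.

Binary search for 20 in [6, 9, 11, 12, 13, 17, 18, 24, 25, 28, 30, 36, 37, 39, 42, 59, 64]:

lo=0, hi=16, mid=8, arr[mid]=25 -> 25 > 20, search left half
lo=0, hi=7, mid=3, arr[mid]=12 -> 12 < 20, search right half
lo=4, hi=7, mid=5, arr[mid]=17 -> 17 < 20, search right half
lo=6, hi=7, mid=6, arr[mid]=18 -> 18 < 20, search right half
lo=7, hi=7, mid=7, arr[mid]=24 -> 24 > 20, search left half
lo=7 > hi=6, target 20 not found

Binary search determines that 20 is not in the array after 5 comparisons. The search space was exhausted without finding the target.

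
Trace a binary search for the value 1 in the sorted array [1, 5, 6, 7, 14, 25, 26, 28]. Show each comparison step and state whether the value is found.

Binary search for 1 in [1, 5, 6, 7, 14, 25, 26, 28]:

lo=0, hi=7, mid=3, arr[mid]=7 -> 7 > 1, search left half
lo=0, hi=2, mid=1, arr[mid]=5 -> 5 > 1, search left half
lo=0, hi=0, mid=0, arr[mid]=1 -> Found target at index 0!

Binary search finds 1 at index 0 after 3 comparisons. The search repeatedly halves the search space by comparing with the middle element.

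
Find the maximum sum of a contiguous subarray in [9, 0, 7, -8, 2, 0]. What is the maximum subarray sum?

Using Kadane's algorithm on [9, 0, 7, -8, 2, 0]:

Scanning through the array:
Position 1 (value 0): max_ending_here = 9, max_so_far = 9
Position 2 (value 7): max_ending_here = 16, max_so_far = 16
Position 3 (value -8): max_ending_here = 8, max_so_far = 16
Position 4 (value 2): max_ending_here = 10, max_so_far = 16
Position 5 (value 0): max_ending_here = 10, max_so_far = 16

Maximum subarray: [9, 0, 7]
Maximum sum: 16

The maximum subarray is [9, 0, 7] with sum 16. This subarray runs from index 0 to index 2.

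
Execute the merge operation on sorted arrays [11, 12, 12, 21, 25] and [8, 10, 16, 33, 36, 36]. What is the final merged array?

Merging process:

Compare 11 vs 8: take 8 from right. Merged: [8]
Compare 11 vs 10: take 10 from right. Merged: [8, 10]
Compare 11 vs 16: take 11 from left. Merged: [8, 10, 11]
Compare 12 vs 16: take 12 from left. Merged: [8, 10, 11, 12]
Compare 12 vs 16: take 12 from left. Merged: [8, 10, 11, 12, 12]
Compare 21 vs 16: take 16 from right. Merged: [8, 10, 11, 12, 12, 16]
Compare 21 vs 33: take 21 from left. Merged: [8, 10, 11, 12, 12, 16, 21]
Compare 25 vs 33: take 25 from left. Merged: [8, 10, 11, 12, 12, 16, 21, 25]
Append remaining from right: [33, 36, 36]. Merged: [8, 10, 11, 12, 12, 16, 21, 25, 33, 36, 36]

Final merged array: [8, 10, 11, 12, 12, 16, 21, 25, 33, 36, 36]
Total comparisons: 8

The merged array is [8, 10, 11, 12, 12, 16, 21, 25, 33, 36, 36], requiring 8 comparisons. The merge step runs in O(n) time where n is the total number of elements.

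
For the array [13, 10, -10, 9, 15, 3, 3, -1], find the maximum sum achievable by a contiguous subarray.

Using Kadane's algorithm on [13, 10, -10, 9, 15, 3, 3, -1]:

Scanning through the array:
Position 1 (value 10): max_ending_here = 23, max_so_far = 23
Position 2 (value -10): max_ending_here = 13, max_so_far = 23
Position 3 (value 9): max_ending_here = 22, max_so_far = 23
Position 4 (value 15): max_ending_here = 37, max_so_far = 37
Position 5 (value 3): max_ending_here = 40, max_so_far = 40
Position 6 (value 3): max_ending_here = 43, max_so_far = 43
Position 7 (value -1): max_ending_here = 42, max_so_far = 43

Maximum subarray: [13, 10, -10, 9, 15, 3, 3]
Maximum sum: 43

The maximum subarray is [13, 10, -10, 9, 15, 3, 3] with sum 43. This subarray runs from index 0 to index 6.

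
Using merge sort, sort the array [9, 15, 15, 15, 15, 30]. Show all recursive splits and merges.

Merge sort trace:

Split: [9, 15, 15, 15, 15, 30] -> [9, 15, 15] and [15, 15, 30]
  Split: [9, 15, 15] -> [9] and [15, 15]
    Split: [15, 15] -> [15] and [15]
    Merge: [15] + [15] -> [15, 15]
  Merge: [9] + [15, 15] -> [9, 15, 15]
  Split: [15, 15, 30] -> [15] and [15, 30]
    Split: [15, 30] -> [15] and [30]
    Merge: [15] + [30] -> [15, 30]
  Merge: [15] + [15, 30] -> [15, 15, 30]
Merge: [9, 15, 15] + [15, 15, 30] -> [9, 15, 15, 15, 15, 30]

Final sorted array: [9, 15, 15, 15, 15, 30]

The merge sort proceeds by recursively splitting the array and merging sorted halves.
After all merges, the sorted array is [9, 15, 15, 15, 15, 30].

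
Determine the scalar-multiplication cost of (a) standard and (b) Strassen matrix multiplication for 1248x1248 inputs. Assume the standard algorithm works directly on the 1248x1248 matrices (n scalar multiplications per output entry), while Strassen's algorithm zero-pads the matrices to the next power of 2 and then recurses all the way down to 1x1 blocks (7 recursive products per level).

Matrix multiplication for 1248x1248 matrices:

Strassen's algorithm requires power-of-2 dimensions. Pad 1248x1248 to 2048x2048 (next power of 2).

Standard algorithm: 1248^3 = 1943764992 multiplications
Strassen's algorithm: 7^(log2(2048)) = 7^11 = 1977326743 multiplications
Difference: 1943764992 - 1977326743 = -33561751 (Strassen uses MORE here due to padding overhead — for small or just-over-power-of-2 n, padding can outweigh the per-level savings)

Standard: 1943764992 multiplications (1248^3). Strassen: 1977326743 multiplications (7^11, after padding to 2048x2048). Strassen reduces 8 recursive multiplications to 7 at each level.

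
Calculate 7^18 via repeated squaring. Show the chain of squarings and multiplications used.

Computing 7^18 by squaring (build up from 7^1; each line after the first costs one multiplication):

7^1 = 7
7^2 = (7^1)^2 = 7^2 = 49
7^4 = (7^2)^2 = 49^2 = 2401
7^8 = (7^4)^2 = 2401^2 = 5764801
7^9 = 7 * 7^8 = 7 * 5764801 = 40353607
7^18 = (7^9)^2 = 40353607^2 = 1628413597910449

Result: 1628413597910449
Multiplications needed: 5 (5 lines after 7^1)

7^18 = 1628413597910449. Using exponentiation by squaring, this requires 5 multiplications. The key idea: if the exponent is even, square the half-power; if odd, multiply by the base once.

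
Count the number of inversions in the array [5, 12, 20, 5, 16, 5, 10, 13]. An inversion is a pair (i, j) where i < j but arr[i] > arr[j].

Finding inversions in [5, 12, 20, 5, 16, 5, 10, 13]:

(1, 3): arr[1]=12 > arr[3]=5
(1, 5): arr[1]=12 > arr[5]=5
(1, 6): arr[1]=12 > arr[6]=10
(2, 3): arr[2]=20 > arr[3]=5
(2, 4): arr[2]=20 > arr[4]=16
(2, 5): arr[2]=20 > arr[5]=5
(2, 6): arr[2]=20 > arr[6]=10
(2, 7): arr[2]=20 > arr[7]=13
(4, 5): arr[4]=16 > arr[5]=5
(4, 6): arr[4]=16 > arr[6]=10
(4, 7): arr[4]=16 > arr[7]=13

Total inversions: 11

The array has 11 inversion(s): (1,3), (1,5), (1,6), (2,3), (2,4), (2,5), (2,6), (2,7), (4,5), (4,6), (4,7). Each pair (i,j) satisfies i < j and arr[i] > arr[j].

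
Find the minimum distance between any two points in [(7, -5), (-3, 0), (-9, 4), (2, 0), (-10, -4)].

Computing all pairwise distances among 5 points:

d((7, -5), (-3, 0)) = 11.1803
d((7, -5), (-9, 4)) = 18.3576
d((7, -5), (2, 0)) = 7.0711
d((7, -5), (-10, -4)) = 17.0294
d((-3, 0), (-9, 4)) = 7.2111
d((-3, 0), (2, 0)) = 5.0 <-- minimum
d((-3, 0), (-10, -4)) = 8.0623
d((-9, 4), (2, 0)) = 11.7047
d((-9, 4), (-10, -4)) = 8.0623
d((2, 0), (-10, -4)) = 12.6491

Closest pair: (-3, 0) and (2, 0) with distance 5.0

The closest pair is (-3, 0) and (2, 0) with Euclidean distance 5.0. For 5 points, brute-force pairwise comparison is shown above. For large n, the divide-and-conquer algorithm (sort by x, recurse on halves, check the dividing strip) achieves O(n log n).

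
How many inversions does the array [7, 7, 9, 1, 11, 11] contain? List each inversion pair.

Finding inversions in [7, 7, 9, 1, 11, 11]:

(0, 3): arr[0]=7 > arr[3]=1
(1, 3): arr[1]=7 > arr[3]=1
(2, 3): arr[2]=9 > arr[3]=1

Total inversions: 3

The array has 3 inversion(s): (0,3), (1,3), (2,3). Each pair (i,j) satisfies i < j and arr[i] > arr[j].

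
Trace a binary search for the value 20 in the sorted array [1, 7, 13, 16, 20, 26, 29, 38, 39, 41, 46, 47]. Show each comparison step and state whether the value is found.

Binary search for 20 in [1, 7, 13, 16, 20, 26, 29, 38, 39, 41, 46, 47]:

lo=0, hi=11, mid=5, arr[mid]=26 -> 26 > 20, search left half
lo=0, hi=4, mid=2, arr[mid]=13 -> 13 < 20, search right half
lo=3, hi=4, mid=3, arr[mid]=16 -> 16 < 20, search right half
lo=4, hi=4, mid=4, arr[mid]=20 -> Found target at index 4!

Binary search finds 20 at index 4 after 4 comparisons. The search repeatedly halves the search space by comparing with the middle element.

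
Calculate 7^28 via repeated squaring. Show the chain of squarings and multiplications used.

Computing 7^28 by squaring (build up from 7^1; each line after the first costs one multiplication):

7^1 = 7
7^2 = (7^1)^2 = 7^2 = 49
7^3 = 7 * 7^2 = 7 * 49 = 343
7^6 = (7^3)^2 = 343^2 = 117649
7^7 = 7 * 7^6 = 7 * 117649 = 823543
7^14 = (7^7)^2 = 823543^2 = 678223072849
7^28 = (7^14)^2 = 678223072849^2 = 459986536544739960976801

Result: 459986536544739960976801
Multiplications needed: 6 (6 lines after 7^1)

7^28 = 459986536544739960976801. Using exponentiation by squaring, this requires 6 multiplications. The key idea: if the exponent is even, square the half-power; if odd, multiply by the base once.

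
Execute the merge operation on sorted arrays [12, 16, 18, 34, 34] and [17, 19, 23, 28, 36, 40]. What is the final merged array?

Merging process:

Compare 12 vs 17: take 12 from left. Merged: [12]
Compare 16 vs 17: take 16 from left. Merged: [12, 16]
Compare 18 vs 17: take 17 from right. Merged: [12, 16, 17]
Compare 18 vs 19: take 18 from left. Merged: [12, 16, 17, 18]
Compare 34 vs 19: take 19 from right. Merged: [12, 16, 17, 18, 19]
Compare 34 vs 23: take 23 from right. Merged: [12, 16, 17, 18, 19, 23]
Compare 34 vs 28: take 28 from right. Merged: [12, 16, 17, 18, 19, 23, 28]
Compare 34 vs 36: take 34 from left. Merged: [12, 16, 17, 18, 19, 23, 28, 34]
Compare 34 vs 36: take 34 from left. Merged: [12, 16, 17, 18, 19, 23, 28, 34, 34]
Append remaining from right: [36, 40]. Merged: [12, 16, 17, 18, 19, 23, 28, 34, 34, 36, 40]

Final merged array: [12, 16, 17, 18, 19, 23, 28, 34, 34, 36, 40]
Total comparisons: 9

The merged array is [12, 16, 17, 18, 19, 23, 28, 34, 34, 36, 40], requiring 9 comparisons. The merge step runs in O(n) time where n is the total number of elements.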